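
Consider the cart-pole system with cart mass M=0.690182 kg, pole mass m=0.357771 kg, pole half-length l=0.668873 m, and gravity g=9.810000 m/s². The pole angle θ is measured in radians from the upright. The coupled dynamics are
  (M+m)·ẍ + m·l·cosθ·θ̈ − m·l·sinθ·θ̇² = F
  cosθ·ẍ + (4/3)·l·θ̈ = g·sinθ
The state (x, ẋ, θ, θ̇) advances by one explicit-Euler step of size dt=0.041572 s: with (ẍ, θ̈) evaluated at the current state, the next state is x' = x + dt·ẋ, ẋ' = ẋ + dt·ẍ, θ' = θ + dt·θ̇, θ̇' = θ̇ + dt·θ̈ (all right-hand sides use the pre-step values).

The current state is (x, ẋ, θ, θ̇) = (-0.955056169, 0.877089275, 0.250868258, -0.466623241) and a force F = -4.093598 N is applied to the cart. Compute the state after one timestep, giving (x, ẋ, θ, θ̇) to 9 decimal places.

sinθ=0.248245132, cosθ=0.968697246
temp = (F + m·l·θ̇²·sinθ)/(M+m) = (-4.093598 + 0.012934876)/1.047953 = -3.893937155
θ̈ = (g·sinθ − cosθ·temp)/(l·(4/3 − m·cos²θ/(M+m))) = 9.161436880
ẍ = temp − m·l·θ̈·cosθ/(M+m) = -5.920493364
Euler: x'=-0.955056169+0.041572·0.877089275=-0.918593814, ẋ'=0.877089275+0.041572·-5.920493364=0.630962525
       θ'=0.250868258+0.041572·-0.466623241=0.231469797, θ̇'=-0.466623241+0.041572·9.161436880=-0.085763987

(-0.918593814, 0.630962525, 0.231469797, -0.085763987)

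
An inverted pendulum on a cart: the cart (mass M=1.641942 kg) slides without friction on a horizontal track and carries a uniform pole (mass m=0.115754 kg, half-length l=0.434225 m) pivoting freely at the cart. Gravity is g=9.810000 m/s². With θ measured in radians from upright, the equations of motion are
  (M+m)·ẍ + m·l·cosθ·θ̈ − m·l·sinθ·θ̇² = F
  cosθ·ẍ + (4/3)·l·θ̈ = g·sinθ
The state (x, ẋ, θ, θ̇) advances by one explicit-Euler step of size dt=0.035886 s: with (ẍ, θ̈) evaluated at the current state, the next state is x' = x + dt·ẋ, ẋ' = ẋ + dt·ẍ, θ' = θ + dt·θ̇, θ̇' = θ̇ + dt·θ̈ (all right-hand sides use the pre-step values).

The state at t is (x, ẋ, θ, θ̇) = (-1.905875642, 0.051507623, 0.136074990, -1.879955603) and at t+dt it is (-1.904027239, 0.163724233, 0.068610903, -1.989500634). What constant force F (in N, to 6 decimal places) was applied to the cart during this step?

F = 5.320256 N

ẍ = (ẋ'−ẋ)/dt = (0.163724233−0.051507623)/0.035886 = 3.127030
θ̈ = (θ̇'−θ̇)/dt = (-1.989500634−-1.879955603)/0.035886 = -3.052584
sinθ=0.135655, cosθ=0.990756
F = (M+m)·ẍ + m·l·cosθ·θ̈ − m·l·sinθ·θ̇² = 5.496369 + -0.152015 − 0.024098 = 5.320256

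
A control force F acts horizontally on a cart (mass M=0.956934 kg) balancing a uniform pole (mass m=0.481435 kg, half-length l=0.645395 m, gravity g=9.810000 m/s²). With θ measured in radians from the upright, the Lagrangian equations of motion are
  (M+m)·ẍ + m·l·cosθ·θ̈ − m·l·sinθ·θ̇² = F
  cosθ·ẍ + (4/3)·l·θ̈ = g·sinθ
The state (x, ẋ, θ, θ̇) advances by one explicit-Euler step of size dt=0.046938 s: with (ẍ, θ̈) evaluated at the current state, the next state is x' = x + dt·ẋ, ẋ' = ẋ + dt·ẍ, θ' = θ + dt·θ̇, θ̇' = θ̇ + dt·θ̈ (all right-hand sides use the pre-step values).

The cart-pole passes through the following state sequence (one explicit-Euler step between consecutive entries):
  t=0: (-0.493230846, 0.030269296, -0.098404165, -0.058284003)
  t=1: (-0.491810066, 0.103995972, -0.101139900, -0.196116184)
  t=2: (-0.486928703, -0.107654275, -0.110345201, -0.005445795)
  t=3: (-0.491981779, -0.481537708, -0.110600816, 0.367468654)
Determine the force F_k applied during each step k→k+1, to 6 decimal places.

step 0→1:
  ẍ = (ẋ'−ẋ)/dt = (0.103995972−0.030269296)/0.046938 = 1.570725
  θ̈ = (θ̇'−θ̇)/dt = (-0.196116184−-0.058284003)/0.046938 = -2.936473
  sinθ=-0.098245, cosθ=0.995162
  F = (M+m)·ẍ + m·l·cosθ·θ̈ − m·l·sinθ·θ̇² = 2.259282 + -0.907994 − -0.000104 = 1.351391
step 1→2:
  ẍ = (ẋ'−ẋ)/dt = (-0.107654275−0.103995972)/0.046938 = -4.509145
  θ̈ = (θ̇'−θ̇)/dt = (-0.005445795−-0.196116184)/0.046938 = 4.062175
  sinθ=-0.100968, cosθ=0.994890
  F = (M+m)·ẍ + m·l·cosθ·θ̈ − m·l·sinθ·θ̇² = -6.485814 + 1.255732 − -0.001207 = -5.228876
step 2→3:
  ẍ = (ẋ'−ẋ)/dt = (-0.481537708−-0.107654275)/0.046938 = -7.965474
  θ̈ = (θ̇'−θ̇)/dt = (0.367468654−-0.005445795)/0.046938 = 7.944830
  sinθ=-0.110121, cosθ=0.993918
  F = (M+m)·ẍ + m·l·cosθ·θ̈ − m·l·sinθ·θ̇² = -11.457291 + 2.453570 − -0.000001 = -9.003720

F_0 = 1.351391 N
F_1 = -5.228876 N
F_2 = -9.003720 N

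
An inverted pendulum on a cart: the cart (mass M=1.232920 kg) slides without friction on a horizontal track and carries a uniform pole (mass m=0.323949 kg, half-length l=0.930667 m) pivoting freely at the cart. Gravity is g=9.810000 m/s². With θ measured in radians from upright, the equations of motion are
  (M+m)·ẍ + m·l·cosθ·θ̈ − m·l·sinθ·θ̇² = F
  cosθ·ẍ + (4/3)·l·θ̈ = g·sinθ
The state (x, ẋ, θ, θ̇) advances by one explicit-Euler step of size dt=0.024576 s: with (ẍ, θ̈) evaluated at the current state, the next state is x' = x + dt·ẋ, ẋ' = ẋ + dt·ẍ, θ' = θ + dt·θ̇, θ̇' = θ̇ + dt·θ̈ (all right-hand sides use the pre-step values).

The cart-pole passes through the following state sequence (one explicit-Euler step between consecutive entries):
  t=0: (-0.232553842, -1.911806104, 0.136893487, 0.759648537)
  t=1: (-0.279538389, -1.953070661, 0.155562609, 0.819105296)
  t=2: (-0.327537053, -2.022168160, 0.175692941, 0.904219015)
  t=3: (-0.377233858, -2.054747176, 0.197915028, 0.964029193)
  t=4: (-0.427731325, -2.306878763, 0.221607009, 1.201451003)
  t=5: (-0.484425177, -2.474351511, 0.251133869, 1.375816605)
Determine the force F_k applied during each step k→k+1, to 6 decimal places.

F_0 = -1.915249 N
F_1 = -3.377076 N
F_2 = -1.384507 N
F_3 = -13.171678 N
F_4 = -8.618174 N

step 0→1:
  ẍ = (ẋ'−ẋ)/dt = (-1.953070661−-1.911806104)/0.024576 = -1.679059
  θ̈ = (θ̇'−θ̇)/dt = (0.819105296−0.759648537)/0.024576 = 2.419302
  sinθ=0.136466, cosθ=0.990645
  F = (M+m)·ẍ + m·l·cosθ·θ̈ − m·l·sinθ·θ̇² = -2.614075 + 0.722568 − 0.023742 = -1.915249
step 1→2:
  ẍ = (ẋ'−ẋ)/dt = (-2.022168160−-1.953070661)/0.024576 = -2.811584
  θ̈ = (θ̇'−θ̇)/dt = (0.904219015−0.819105296)/0.024576 = 3.463286
  sinθ=0.154936, cosθ=0.987925
  F = (M+m)·ẍ + m·l·cosθ·θ̈ − m·l·sinθ·θ̇² = -4.377269 + 1.031533 − 0.031340 = -3.377076
step 2→3:
  ẍ = (ẋ'−ẋ)/dt = (-2.054747176−-2.022168160)/0.024576 = -1.325644
  θ̈ = (θ̇'−θ̇)/dt = (0.964029193−0.904219015)/0.024576 = 2.433682
  sinθ=0.174790, cosθ=0.984606
  F = (M+m)·ẍ + m·l·cosθ·θ̈ − m·l·sinθ·θ̇² = -2.063853 + 0.722432 − 0.043086 = -1.384507
step 3→4:
  ẍ = (ẋ'−ẋ)/dt = (-2.306878763−-2.054747176)/0.024576 = -10.259261
  θ̈ = (θ̇'−θ̇)/dt = (1.201451003−0.964029193)/0.024576 = 9.660718
  sinθ=0.196625, cosθ=0.980479
  F = (M+m)·ẍ + m·l·cosθ·θ̈ − m·l·sinθ·θ̇² = -15.972325 + 2.855739 − 0.055092 = -13.171678
step 4→5:
  ẍ = (ẋ'−ẋ)/dt = (-2.474351511−-2.306878763)/0.024576 = -6.814484
  θ̈ = (θ̇'−θ̇)/dt = (1.375816605−1.201451003)/0.024576 = 7.094954
  sinθ=0.219798, cosθ=0.975545
  F = (M+m)·ẍ + m·l·cosθ·θ̈ − m·l·sinθ·θ̇² = -10.609258 + 2.086739 − 0.095655 = -8.618174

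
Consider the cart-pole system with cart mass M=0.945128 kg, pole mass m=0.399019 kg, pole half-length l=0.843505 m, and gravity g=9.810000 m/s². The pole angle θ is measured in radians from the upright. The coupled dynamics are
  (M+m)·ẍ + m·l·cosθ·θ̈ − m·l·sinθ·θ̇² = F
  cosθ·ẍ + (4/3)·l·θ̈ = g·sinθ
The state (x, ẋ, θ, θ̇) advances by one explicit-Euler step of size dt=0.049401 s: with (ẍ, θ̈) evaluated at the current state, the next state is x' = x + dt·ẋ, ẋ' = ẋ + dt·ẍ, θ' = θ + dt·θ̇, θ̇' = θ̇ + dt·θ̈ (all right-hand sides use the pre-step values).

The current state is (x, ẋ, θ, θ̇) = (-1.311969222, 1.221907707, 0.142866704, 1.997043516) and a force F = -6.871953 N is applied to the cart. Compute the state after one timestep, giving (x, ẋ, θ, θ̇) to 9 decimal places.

(-1.251605759, 0.888419753, 0.241522651, 2.351894698)

sinθ=0.142381194, cosθ=0.989811899
temp = (F + m·l·θ̇²·sinθ)/(M+m) = (-6.871953 + 0.191121226)/1.344147 = -4.970313347
θ̈ = (g·sinθ − cosθ·temp)/(l·(4/3 − m·cos²θ/(M+m))) = 7.183076900
ẍ = temp − m·l·θ̈·cosθ/(M+m) = -6.750631648
Euler: x'=-1.311969222+0.049401·1.221907707=-1.251605759, ẋ'=1.221907707+0.049401·-6.750631648=0.888419753
       θ'=0.142866704+0.049401·1.997043516=0.241522651, θ̇'=1.997043516+0.049401·7.183076900=2.351894698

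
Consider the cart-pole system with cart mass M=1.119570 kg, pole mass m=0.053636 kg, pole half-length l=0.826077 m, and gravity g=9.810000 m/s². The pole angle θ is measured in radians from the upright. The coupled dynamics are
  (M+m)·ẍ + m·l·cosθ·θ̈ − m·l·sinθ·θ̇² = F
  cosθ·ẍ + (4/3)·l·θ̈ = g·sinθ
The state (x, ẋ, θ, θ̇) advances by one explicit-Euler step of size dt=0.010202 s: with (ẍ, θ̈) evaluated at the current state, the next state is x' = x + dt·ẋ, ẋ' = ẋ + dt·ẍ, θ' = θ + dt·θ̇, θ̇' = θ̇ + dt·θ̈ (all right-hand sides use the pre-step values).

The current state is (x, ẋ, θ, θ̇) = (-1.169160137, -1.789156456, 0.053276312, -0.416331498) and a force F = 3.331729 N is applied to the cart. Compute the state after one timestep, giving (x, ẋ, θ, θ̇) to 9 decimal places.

(-1.187413111, -1.759343912, 0.049028898, -0.438521428)

sinθ=0.053251113, cosθ=0.998581153
temp = (F + m·l·θ̇²·sinθ)/(M+m) = (3.331729 + 0.000408963)/1.173206 = 2.840198536
θ̈ = (g·sinθ − cosθ·temp)/(l·(4/3 − m·cos²θ/(M+m))) = -2.175056824
ẍ = temp − m·l·θ̈·cosθ/(M+m) = 2.922225494
Euler: x'=-1.169160137+0.010202·-1.789156456=-1.187413111, ẋ'=-1.789156456+0.010202·2.922225494=-1.759343912
       θ'=0.053276312+0.010202·-0.416331498=0.049028898, θ̇'=-0.416331498+0.010202·-2.175056824=-0.438521428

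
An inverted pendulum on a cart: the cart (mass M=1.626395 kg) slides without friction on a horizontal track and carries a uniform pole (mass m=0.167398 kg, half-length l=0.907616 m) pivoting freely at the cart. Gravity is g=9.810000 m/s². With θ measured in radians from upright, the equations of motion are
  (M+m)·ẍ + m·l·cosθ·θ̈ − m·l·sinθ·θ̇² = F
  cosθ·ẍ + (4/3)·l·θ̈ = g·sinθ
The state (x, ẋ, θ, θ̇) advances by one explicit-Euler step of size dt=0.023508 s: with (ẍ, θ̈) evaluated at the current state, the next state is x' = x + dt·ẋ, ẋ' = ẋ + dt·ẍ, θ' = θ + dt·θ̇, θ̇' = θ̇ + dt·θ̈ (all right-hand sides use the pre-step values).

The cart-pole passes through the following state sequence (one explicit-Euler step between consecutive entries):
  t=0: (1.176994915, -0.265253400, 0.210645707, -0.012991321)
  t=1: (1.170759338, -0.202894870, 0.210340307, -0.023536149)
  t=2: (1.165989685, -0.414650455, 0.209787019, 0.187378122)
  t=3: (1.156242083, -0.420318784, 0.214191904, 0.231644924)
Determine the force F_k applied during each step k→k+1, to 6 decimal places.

F_0 = 4.691657 N
F_1 = -14.825060 N
F_2 = -0.153811 N

step 0→1:
  ẍ = (ẋ'−ẋ)/dt = (-0.202894870−-0.265253400)/0.023508 = 2.652651
  θ̈ = (θ̇'−θ̇)/dt = (-0.023536149−-0.012991321)/0.023508 = -0.448563
  sinθ=0.209091, cosθ=0.977896
  F = (M+m)·ẍ + m·l·cosθ·θ̈ − m·l·sinθ·θ̇² = 4.758308 + -0.066645 − 0.000005 = 4.691657
step 1→2:
  ẍ = (ẋ'−ẋ)/dt = (-0.414650455−-0.202894870)/0.023508 = -9.007809
  θ̈ = (θ̇'−θ̇)/dt = (0.187378122−-0.023536149)/0.023508 = 8.972021
  sinθ=0.208793, cosθ=0.977960
  F = (M+m)·ẍ + m·l·cosθ·θ̈ − m·l·sinθ·θ̇² = -16.158146 + 1.333103 − 0.000018 = -14.825060
step 2→3:
  ẍ = (ẋ'−ẋ)/dt = (-0.420318784−-0.414650455)/0.023508 = -0.241123
  θ̈ = (θ̇'−θ̇)/dt = (0.231644924−0.187378122)/0.023508 = 1.883053
  sinθ=0.208252, cosθ=0.978075
  F = (M+m)·ẍ + m·l·cosθ·θ̈ − m·l·sinθ·θ̇² = -0.432526 + 0.279825 − 0.001111 = -0.153811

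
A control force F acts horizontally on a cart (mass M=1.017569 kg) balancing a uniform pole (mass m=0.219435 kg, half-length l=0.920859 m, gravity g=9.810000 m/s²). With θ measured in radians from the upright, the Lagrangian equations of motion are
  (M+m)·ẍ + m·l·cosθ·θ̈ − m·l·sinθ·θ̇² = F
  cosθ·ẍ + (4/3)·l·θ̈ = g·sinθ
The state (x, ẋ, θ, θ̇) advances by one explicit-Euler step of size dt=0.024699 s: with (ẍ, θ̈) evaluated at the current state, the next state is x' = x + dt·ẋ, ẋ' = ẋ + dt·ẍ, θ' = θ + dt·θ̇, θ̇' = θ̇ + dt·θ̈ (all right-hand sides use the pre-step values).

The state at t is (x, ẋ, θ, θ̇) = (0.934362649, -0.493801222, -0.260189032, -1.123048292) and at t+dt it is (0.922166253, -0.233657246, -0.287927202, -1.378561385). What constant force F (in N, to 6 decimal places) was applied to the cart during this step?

ẍ = (ẋ'−ẋ)/dt = (-0.233657246−-0.493801222)/0.024699 = 10.532571
θ̈ = (θ̇'−θ̇)/dt = (-1.378561385−-1.123048292)/0.024699 = -10.345078
sinθ=-0.257263, cosθ=0.966341
F = (M+m)·ẍ + m·l·cosθ·θ̈ − m·l·sinθ·θ̇² = 13.028833 + -2.020056 − -0.065565 = 11.074342

F = 11.074342 N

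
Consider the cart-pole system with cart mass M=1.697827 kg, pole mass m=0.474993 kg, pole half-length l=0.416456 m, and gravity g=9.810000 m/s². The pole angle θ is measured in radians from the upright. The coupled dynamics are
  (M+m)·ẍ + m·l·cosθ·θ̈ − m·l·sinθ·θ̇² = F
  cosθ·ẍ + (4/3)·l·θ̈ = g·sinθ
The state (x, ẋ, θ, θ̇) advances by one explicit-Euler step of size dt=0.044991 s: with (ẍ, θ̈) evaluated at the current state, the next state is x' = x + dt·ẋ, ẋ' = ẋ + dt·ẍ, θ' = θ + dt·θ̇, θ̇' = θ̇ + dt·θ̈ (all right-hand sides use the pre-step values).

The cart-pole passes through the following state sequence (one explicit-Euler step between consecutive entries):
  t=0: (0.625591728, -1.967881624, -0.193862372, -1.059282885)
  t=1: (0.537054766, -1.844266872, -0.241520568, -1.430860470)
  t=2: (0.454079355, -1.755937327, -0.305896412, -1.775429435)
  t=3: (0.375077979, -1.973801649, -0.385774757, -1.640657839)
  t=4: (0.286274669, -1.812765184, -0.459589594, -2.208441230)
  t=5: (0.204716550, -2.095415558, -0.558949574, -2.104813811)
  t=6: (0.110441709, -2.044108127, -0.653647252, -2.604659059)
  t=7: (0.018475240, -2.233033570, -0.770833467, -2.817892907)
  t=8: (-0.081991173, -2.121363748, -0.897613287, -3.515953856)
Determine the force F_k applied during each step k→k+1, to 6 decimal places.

step 0→1:
  ẍ = (ẋ'−ẋ)/dt = (-1.844266872−-1.967881624)/0.044991 = 2.747544
  θ̈ = (θ̇'−θ̇)/dt = (-1.430860470−-1.059282885)/0.044991 = -8.258931
  sinθ=-0.192650, cosθ=0.981267
  F = (M+m)·ẍ + m·l·cosθ·θ̈ − m·l·sinθ·θ̇² = 5.969919 + -1.603126 − -0.042761 = 4.409554
step 1→2:
  ẍ = (ẋ'−ẋ)/dt = (-1.755937327−-1.844266872)/0.044991 = 1.963271
  θ̈ = (θ̇'−θ̇)/dt = (-1.775429435−-1.430860470)/0.044991 = -7.658620
  sinθ=-0.239179, cosθ=0.970975
  F = (M+m)·ẍ + m·l·cosθ·θ̈ − m·l·sinθ·θ̇² = 4.265835 + -1.471008 − -0.096867 = 2.891694
step 2→3:
  ẍ = (ẋ'−ẋ)/dt = (-1.973801649−-1.755937327)/0.044991 = -4.842398
  θ̈ = (θ̇'−θ̇)/dt = (-1.640657839−-1.775429435)/0.044991 = 2.995523
  sinθ=-0.301148, cosθ=0.953577
  F = (M+m)·ẍ + m·l·cosθ·θ̈ − m·l·sinθ·θ̇² = -10.521659 + 0.565048 − -0.187777 = -9.768834
step 3→4:
  ẍ = (ẋ'−ẋ)/dt = (-1.812765184−-1.973801649)/0.044991 = 3.579304
  θ̈ = (θ̇'−θ̇)/dt = (-2.208441230−-1.640657839)/0.044991 = -12.619933
  sinθ=-0.376277, cosθ=0.926507
  F = (M+m)·ẍ + m·l·cosθ·θ̈ − m·l·sinθ·θ̇² = 7.777183 + -2.312928 − -0.200355 = 5.664610
step 4→5:
  ẍ = (ẋ'−ẋ)/dt = (-2.095415558−-1.812765184)/0.044991 = -6.282376
  θ̈ = (θ̇'−θ̇)/dt = (-2.104813811−-2.208441230)/0.044991 = 2.303292
  sinθ=-0.443580, cosθ=0.896235
  F = (M+m)·ẍ + m·l·cosθ·θ̈ − m·l·sinθ·θ̇² = -13.650472 + 0.408345 − -0.427957 = -12.814170
step 5→6:
  ẍ = (ẋ'−ẋ)/dt = (-2.044108127−-2.095415558)/0.044991 = 1.140393
  θ̈ = (θ̇'−θ̇)/dt = (-2.604659059−-2.104813811)/0.044991 = -11.109894
  sinθ=-0.530296, cosθ=0.847813
  F = (M+m)·ẍ + m·l·cosθ·θ̈ − m·l·sinθ·θ̇² = 2.477869 + -1.863229 − -0.464731 = 1.079372
step 6→7:
  ẍ = (ẋ'−ẋ)/dt = (-2.233033570−-2.044108127)/0.044991 = -4.199183
  θ̈ = (θ̇'−θ̇)/dt = (-2.817892907−-2.604659059)/0.044991 = -4.739478
  sinθ=-0.608086, cosθ=0.793871
  F = (M+m)·ẍ + m·l·cosθ·θ̈ − m·l·sinθ·θ̇² = -9.124069 + -0.744281 − -0.816062 = -9.052288
step 7→8:
  ẍ = (ẋ'−ẋ)/dt = (-2.121363748−-2.233033570)/0.044991 = 2.482048
  θ̈ = (θ̇'−θ̇)/dt = (-3.515953856−-2.817892907)/0.044991 = -15.515569
  sinθ=-0.696733, cosθ=0.717330
  F = (M+m)·ẍ + m·l·cosθ·θ̈ − m·l·sinθ·θ̇² = 5.393044 + -2.201624 − -1.094389 = 4.285809

F_0 = 4.409554 N
F_1 = 2.891694 N
F_2 = -9.768834 N
F_3 = 5.664610 N
F_4 = -12.814170 N
F_5 = 1.079372 N
F_6 = -9.052288 N
F_7 = 4.285809 N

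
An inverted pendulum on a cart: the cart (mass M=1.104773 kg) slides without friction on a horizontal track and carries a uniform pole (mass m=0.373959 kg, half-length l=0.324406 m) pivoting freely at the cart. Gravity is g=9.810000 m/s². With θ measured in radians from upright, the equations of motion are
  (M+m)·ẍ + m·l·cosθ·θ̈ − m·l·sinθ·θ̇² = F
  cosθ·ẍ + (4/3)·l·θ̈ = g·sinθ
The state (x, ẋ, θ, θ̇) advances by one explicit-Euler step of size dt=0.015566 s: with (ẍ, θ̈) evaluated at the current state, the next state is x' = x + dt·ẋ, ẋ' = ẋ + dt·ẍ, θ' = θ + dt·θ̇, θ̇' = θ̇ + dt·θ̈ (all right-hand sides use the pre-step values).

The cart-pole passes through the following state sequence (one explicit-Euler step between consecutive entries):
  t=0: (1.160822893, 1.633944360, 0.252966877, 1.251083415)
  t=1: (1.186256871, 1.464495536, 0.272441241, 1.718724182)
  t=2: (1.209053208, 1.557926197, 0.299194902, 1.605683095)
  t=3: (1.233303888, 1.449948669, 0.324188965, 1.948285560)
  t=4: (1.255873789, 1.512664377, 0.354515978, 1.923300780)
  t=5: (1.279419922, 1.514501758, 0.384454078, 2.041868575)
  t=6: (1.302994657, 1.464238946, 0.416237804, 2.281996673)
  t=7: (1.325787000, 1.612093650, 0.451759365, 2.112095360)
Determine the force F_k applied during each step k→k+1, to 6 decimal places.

F_0 = -12.616154 N
F_1 = 7.930756 N
F_2 = -7.798321 N
F_3 = 5.626578 N
F_4 = 0.885370 N
F_5 = -3.229699 N
F_6 = 12.579330 N

step 0→1:
  ẍ = (ẋ'−ẋ)/dt = (1.464495536−1.633944360)/0.015566 = -10.885830
  θ̈ = (θ̇'−θ̇)/dt = (1.718724182−1.251083415)/0.015566 = 30.042449
  sinθ=0.250278, cosθ=0.968174
  F = (M+m)·ẍ + m·l·cosθ·θ̈ − m·l·sinθ·θ̇² = -16.097225 + 3.528594 − 0.047523 = -12.616154
step 1→2:
  ẍ = (ẋ'−ẋ)/dt = (1.557926197−1.464495536)/0.015566 = 6.002227
  θ̈ = (θ̇'−θ̇)/dt = (1.605683095−1.718724182)/0.015566 = -7.262051
  sinθ=0.269083, cosθ=0.963117
  F = (M+m)·ẍ + m·l·cosθ·θ̈ − m·l·sinθ·θ̇² = 8.875685 + -0.848499 − 0.096430 = 7.930756
step 2→3:
  ẍ = (ẋ'−ẋ)/dt = (1.449948669−1.557926197)/0.015566 = -6.936755
  θ̈ = (θ̇'−θ̇)/dt = (1.948285560−1.605683095)/0.015566 = 22.009666
  sinθ=0.294751, cosθ=0.955574
  F = (M+m)·ẍ + m·l·cosθ·θ̈ − m·l·sinθ·θ̇² = -10.257602 + 2.551471 − 0.092191 = -7.798321
step 3→4:
  ẍ = (ẋ'−ẋ)/dt = (1.512664377−1.449948669)/0.015566 = 4.029019
  θ̈ = (θ̇'−θ̇)/dt = (1.923300780−1.948285560)/0.015566 = -1.605087
  sinθ=0.318540, cosθ=0.947909
  F = (M+m)·ẍ + m·l·cosθ·θ̈ − m·l·sinθ·θ̇² = 5.957839 + -0.184577 − 0.146684 = 5.626578
step 4→5:
  ẍ = (ẋ'−ẋ)/dt = (1.514501758−1.512664377)/0.015566 = 0.118038
  θ̈ = (θ̇'−θ̇)/dt = (2.041868575−1.923300780)/0.015566 = 7.617101
  sinθ=0.347136, cosθ=0.937815
  F = (M+m)·ẍ + m·l·cosθ·θ̈ − m·l·sinθ·θ̇² = 0.174547 + 0.866602 − 0.155779 = 0.885370
step 5→6:
  ẍ = (ẋ'−ẋ)/dt = (1.464238946−1.514501758)/0.015566 = -3.229013
  θ̈ = (θ̇'−θ̇)/dt = (2.281996673−2.041868575)/0.015566 = 15.426449
  sinθ=0.375053, cosθ=0.927003
  F = (M+m)·ẍ + m·l·cosθ·θ̈ − m·l·sinθ·θ̇² = -4.774844 + 1.734843 − 0.189697 = -3.229699
step 6→7:
  ẍ = (ẋ'−ẋ)/dt = (1.612093650−1.464238946)/0.015566 = 9.498568
  θ̈ = (θ̇'−θ̇)/dt = (2.112095360−2.281996673)/0.015566 = -10.914899
  sinθ=0.404322, cosθ=0.914617
  F = (M+m)·ẍ + m·l·cosθ·θ̈ − m·l·sinθ·θ̇² = 14.045836 + -1.211077 − 0.255429 = 12.579330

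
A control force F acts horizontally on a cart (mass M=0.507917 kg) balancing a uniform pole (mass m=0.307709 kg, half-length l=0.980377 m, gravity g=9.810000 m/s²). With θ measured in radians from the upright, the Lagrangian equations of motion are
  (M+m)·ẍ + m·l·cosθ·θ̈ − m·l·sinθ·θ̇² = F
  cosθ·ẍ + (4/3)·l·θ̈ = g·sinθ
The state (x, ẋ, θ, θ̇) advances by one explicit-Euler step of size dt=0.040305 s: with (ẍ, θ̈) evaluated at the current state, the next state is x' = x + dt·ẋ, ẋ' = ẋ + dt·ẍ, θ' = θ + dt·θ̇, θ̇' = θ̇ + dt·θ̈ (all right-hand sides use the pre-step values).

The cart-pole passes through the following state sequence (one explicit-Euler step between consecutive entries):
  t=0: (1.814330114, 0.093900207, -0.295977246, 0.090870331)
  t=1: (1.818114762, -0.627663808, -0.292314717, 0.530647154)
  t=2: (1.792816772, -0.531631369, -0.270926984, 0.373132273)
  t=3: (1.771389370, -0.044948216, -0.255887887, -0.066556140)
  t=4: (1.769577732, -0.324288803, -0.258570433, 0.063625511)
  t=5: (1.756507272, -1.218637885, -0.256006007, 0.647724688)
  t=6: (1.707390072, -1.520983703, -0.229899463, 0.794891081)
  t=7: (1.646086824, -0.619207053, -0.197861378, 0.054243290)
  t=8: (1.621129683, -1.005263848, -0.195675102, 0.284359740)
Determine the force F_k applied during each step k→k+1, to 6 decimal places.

F_0 = -11.452623 N
F_1 = 0.838885 N
F_2 = 6.689037 N
F_3 = -4.709851 N
F_4 = -13.871574 N
F_5 = -5.020729 N
F_6 = 12.894430 N
F_7 = -6.123457 N

step 0→1:
  ẍ = (ẋ'−ẋ)/dt = (-0.627663808−0.093900207)/0.040305 = -17.902593
  θ̈ = (θ̇'−θ̇)/dt = (0.530647154−0.090870331)/0.040305 = 10.911223
  sinθ=-0.291675, cosθ=0.956518
  F = (M+m)·ẍ + m·l·cosθ·θ̈ − m·l·sinθ·θ̇² = -14.601820 + 3.148471 − -0.000727 = -11.452623
step 1→2:
  ẍ = (ẋ'−ẋ)/dt = (-0.531631369−-0.627663808)/0.040305 = 2.382643
  θ̈ = (θ̇'−θ̇)/dt = (0.373132273−0.530647154)/0.040305 = -3.908073
  sinθ=-0.288170, cosθ=0.957579
  F = (M+m)·ẍ + m·l·cosθ·θ̈ − m·l·sinθ·θ̇² = 1.943346 + -1.128940 − -0.024479 = 0.838885
step 2→3:
  ẍ = (ẋ'−ẋ)/dt = (-0.044948216−-0.531631369)/0.040305 = 12.075007
  θ̈ = (θ̇'−θ̇)/dt = (-0.066556140−0.373132273)/0.040305 = -10.909029
  sinθ=-0.267625, cosθ=0.963523
  F = (M+m)·ẍ + m·l·cosθ·θ̈ − m·l·sinθ·θ̇² = 9.848690 + -3.170893 − -0.011240 = 6.689037
step 3→4:
  ẍ = (ẋ'−ẋ)/dt = (-0.324288803−-0.044948216)/0.040305 = -6.930668
  θ̈ = (θ̇'−θ̇)/dt = (0.063625511−-0.066556140)/0.040305 = 3.229913
  sinθ=-0.253104, cosθ=0.967439
  F = (M+m)·ẍ + m·l·cosθ·θ̈ − m·l·sinθ·θ̇² = -5.652833 + 0.942644 − -0.000338 = -4.709851
step 4→5:
  ẍ = (ẋ'−ẋ)/dt = (-1.218637885−-0.324288803)/0.040305 = -22.189532
  θ̈ = (θ̇'−θ̇)/dt = (0.647724688−0.063625511)/0.040305 = 14.491978
  sinθ=-0.255699, cosθ=0.966757
  F = (M+m)·ẍ + m·l·cosθ·θ̈ − m·l·sinθ·θ̇² = -18.098359 + 4.226473 − -0.000312 = -13.871574
step 5→6:
  ẍ = (ẋ'−ẋ)/dt = (-1.520983703−-1.218637885)/0.040305 = -7.501447
  θ̈ = (θ̇'−θ̇)/dt = (0.794891081−0.647724688)/0.040305 = 3.651319
  sinθ=-0.253219, cosθ=0.967409
  F = (M+m)·ẍ + m·l·cosθ·θ̈ − m·l·sinθ·θ̇² = -6.118375 + 1.065597 − -0.032049 = -5.020729
step 6→7:
  ẍ = (ẋ'−ẋ)/dt = (-0.619207053−-1.520983703)/0.040305 = 22.373816
  θ̈ = (θ̇'−θ̇)/dt = (0.054243290−0.794891081)/0.040305 = -18.376077
  sinθ=-0.227880, cosθ=0.973689
  F = (M+m)·ẍ + m·l·cosθ·θ̈ − m·l·sinθ·θ̇² = 18.248666 + -5.397672 − -0.043436 = 12.894430
step 7→8:
  ẍ = (ẋ'−ẋ)/dt = (-1.005263848−-0.619207053)/0.040305 = -9.578385
  θ̈ = (θ̇'−θ̇)/dt = (0.284359740−0.054243290)/0.040305 = 5.709377
  sinθ=-0.196573, cosθ=0.980489
  F = (M+m)·ẍ + m·l·cosθ·θ̈ − m·l·sinθ·θ̇² = -7.812380 + 1.688748 − -0.000174 = -6.123457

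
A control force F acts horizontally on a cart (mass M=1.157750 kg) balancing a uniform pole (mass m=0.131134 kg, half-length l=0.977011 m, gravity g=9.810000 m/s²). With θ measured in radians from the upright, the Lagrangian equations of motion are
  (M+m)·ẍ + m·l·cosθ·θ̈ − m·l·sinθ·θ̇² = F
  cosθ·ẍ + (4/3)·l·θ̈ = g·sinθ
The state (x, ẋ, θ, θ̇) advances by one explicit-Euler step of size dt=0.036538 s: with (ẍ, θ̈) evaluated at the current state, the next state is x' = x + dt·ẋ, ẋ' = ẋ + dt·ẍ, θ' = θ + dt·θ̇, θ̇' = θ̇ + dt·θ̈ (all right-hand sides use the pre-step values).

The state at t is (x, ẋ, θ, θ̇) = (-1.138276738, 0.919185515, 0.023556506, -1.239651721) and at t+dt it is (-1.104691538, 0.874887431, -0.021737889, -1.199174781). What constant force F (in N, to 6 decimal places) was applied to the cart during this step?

F = -1.425368 N

ẍ = (ẋ'−ẋ)/dt = (0.874887431−0.919185515)/0.036538 = -1.212384
θ̈ = (θ̇'−θ̇)/dt = (-1.199174781−-1.239651721)/0.036538 = 1.107804
sinθ=0.023554, cosθ=0.999723
F = (M+m)·ẍ + m·l·cosθ·θ̈ − m·l·sinθ·θ̇² = -1.562622 + 0.141892 − 0.004638 = -1.425368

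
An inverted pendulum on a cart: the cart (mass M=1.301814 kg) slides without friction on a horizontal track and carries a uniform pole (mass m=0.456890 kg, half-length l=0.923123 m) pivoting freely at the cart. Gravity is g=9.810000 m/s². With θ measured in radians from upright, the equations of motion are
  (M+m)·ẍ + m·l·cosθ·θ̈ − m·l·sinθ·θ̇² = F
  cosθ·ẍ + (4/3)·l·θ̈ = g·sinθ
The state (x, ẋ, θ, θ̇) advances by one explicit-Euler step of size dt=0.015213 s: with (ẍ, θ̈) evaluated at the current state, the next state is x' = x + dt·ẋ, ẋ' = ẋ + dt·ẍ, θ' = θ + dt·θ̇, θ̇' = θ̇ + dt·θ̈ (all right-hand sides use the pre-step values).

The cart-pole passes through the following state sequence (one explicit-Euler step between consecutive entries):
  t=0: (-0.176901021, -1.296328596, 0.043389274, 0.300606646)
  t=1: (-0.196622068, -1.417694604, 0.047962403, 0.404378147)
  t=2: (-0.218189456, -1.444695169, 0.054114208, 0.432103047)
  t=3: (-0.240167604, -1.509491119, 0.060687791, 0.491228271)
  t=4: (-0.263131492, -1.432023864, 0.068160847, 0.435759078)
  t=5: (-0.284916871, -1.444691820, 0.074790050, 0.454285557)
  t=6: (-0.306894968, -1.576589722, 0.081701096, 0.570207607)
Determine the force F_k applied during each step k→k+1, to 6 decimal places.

step 0→1:
  ẍ = (ẋ'−ẋ)/dt = (-1.417694604−-1.296328596)/0.015213 = -7.977783
  θ̈ = (θ̇'−θ̇)/dt = (0.404378147−0.300606646)/0.015213 = 6.821238
  sinθ=0.043376, cosθ=0.999059
  F = (M+m)·ẍ + m·l·cosθ·θ̈ − m·l·sinθ·θ̇² = -14.030558 + 2.874256 − 0.001653 = -11.157955
step 1→2:
  ẍ = (ẋ'−ẋ)/dt = (-1.444695169−-1.417694604)/0.015213 = -1.774835
  θ̈ = (θ̇'−θ̇)/dt = (0.432103047−0.404378147)/0.015213 = 1.822448
  sinθ=0.047944, cosθ=0.998850
  F = (M+m)·ẍ + m·l·cosθ·θ̈ − m·l·sinθ·θ̇² = -3.121409 + 0.767762 − 0.003307 = -2.356954
step 2→3:
  ẍ = (ẋ'−ẋ)/dt = (-1.509491119−-1.444695169)/0.015213 = -4.259249
  θ̈ = (θ̇'−θ̇)/dt = (0.491228271−0.432103047)/0.015213 = 3.886493
  sinθ=0.054088, cosθ=0.998536
  F = (M+m)·ẍ + m·l·cosθ·θ̈ − m·l·sinθ·θ̇² = -7.490758 + 1.636790 − 0.004259 = -5.858227
step 3→4:
  ẍ = (ẋ'−ẋ)/dt = (-1.432023864−-1.509491119)/0.015213 = 5.092175
  θ̈ = (θ̇'−θ̇)/dt = (0.435759078−0.491228271)/0.015213 = -3.646171
  sinθ=0.060651, cosθ=0.998159
  F = (M+m)·ẍ + m·l·cosθ·θ̈ − m·l·sinθ·θ̇² = 8.955628 + -1.534999 − 0.006173 = 7.414457
step 4→5:
  ẍ = (ẋ'−ẋ)/dt = (-1.444691820−-1.432023864)/0.015213 = -0.832706
  θ̈ = (θ̇'−θ̇)/dt = (0.454285557−0.435759078)/0.015213 = 1.217806
  sinθ=0.068108, cosθ=0.997678
  F = (M+m)·ẍ + m·l·cosθ·θ̈ − m·l·sinθ·θ̇² = -1.464483 + 0.512436 − 0.005455 = -0.957502
step 5→6:
  ẍ = (ẋ'−ẋ)/dt = (-1.576589722−-1.444691820)/0.015213 = -8.670078
  θ̈ = (θ̇'−θ̇)/dt = (0.570207607−0.454285557)/0.015213 = 7.619934
  sinθ=0.074720, cosθ=0.997205
  F = (M+m)·ẍ + m·l·cosθ·θ̈ − m·l·sinθ·θ̇² = -15.248101 + 3.204842 − 0.006504 = -12.049763

F_0 = -11.157955 N
F_1 = -2.356954 N
F_2 = -5.858227 N
F_3 = 7.414457 N
F_4 = -0.957502 N
F_5 = -12.049763 N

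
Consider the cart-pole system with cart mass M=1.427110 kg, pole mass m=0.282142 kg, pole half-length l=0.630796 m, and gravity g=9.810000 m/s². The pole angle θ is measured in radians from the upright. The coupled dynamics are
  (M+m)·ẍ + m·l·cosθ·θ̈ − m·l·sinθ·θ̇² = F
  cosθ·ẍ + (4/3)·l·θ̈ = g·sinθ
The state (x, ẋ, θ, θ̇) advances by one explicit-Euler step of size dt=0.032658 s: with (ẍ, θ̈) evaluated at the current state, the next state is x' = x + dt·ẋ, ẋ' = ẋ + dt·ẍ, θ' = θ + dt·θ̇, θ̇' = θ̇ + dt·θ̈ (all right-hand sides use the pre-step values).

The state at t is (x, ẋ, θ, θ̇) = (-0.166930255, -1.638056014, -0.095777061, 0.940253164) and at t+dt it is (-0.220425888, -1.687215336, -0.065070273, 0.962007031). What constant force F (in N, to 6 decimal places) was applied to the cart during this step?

ẍ = (ẋ'−ẋ)/dt = (-1.687215336−-1.638056014)/0.032658 = -1.505277
θ̈ = (θ̇'−θ̇)/dt = (0.962007031−0.940253164)/0.032658 = 0.666111
sinθ=-0.095631, cosθ=0.995417
F = (M+m)·ẍ + m·l·cosθ·θ̈ − m·l·sinθ·θ̇² = -2.572897 + 0.118007 − -0.015047 = -2.439843

F = -2.439843 N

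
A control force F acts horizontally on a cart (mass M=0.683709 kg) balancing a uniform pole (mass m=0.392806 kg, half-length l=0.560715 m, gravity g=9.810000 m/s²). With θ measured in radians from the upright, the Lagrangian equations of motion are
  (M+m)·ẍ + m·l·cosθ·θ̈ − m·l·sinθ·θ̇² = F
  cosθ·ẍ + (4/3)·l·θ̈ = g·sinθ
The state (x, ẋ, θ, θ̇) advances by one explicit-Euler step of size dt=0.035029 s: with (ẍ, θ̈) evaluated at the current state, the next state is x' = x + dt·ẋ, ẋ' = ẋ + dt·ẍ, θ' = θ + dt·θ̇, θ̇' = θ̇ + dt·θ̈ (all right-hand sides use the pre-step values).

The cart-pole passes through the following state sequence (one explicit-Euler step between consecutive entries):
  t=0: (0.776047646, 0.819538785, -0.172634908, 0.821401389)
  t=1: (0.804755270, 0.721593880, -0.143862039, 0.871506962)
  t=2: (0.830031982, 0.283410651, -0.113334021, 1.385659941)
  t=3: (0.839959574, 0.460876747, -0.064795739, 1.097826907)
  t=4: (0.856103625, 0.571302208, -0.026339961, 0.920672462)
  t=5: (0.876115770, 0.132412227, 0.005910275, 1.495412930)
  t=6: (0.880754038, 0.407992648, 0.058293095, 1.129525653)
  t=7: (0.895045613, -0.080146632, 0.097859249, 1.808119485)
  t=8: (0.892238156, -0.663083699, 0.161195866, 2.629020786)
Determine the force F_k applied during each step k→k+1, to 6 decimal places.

F_0 = -2.674160 N
F_1 = -10.242862 N
F_2 = 3.703533 N
F_3 = 2.299237 N
F_4 = -9.870549 N
F_5 = 6.165703 N
F_6 = -10.758366 N
F_7 = -12.848343 N

step 0→1:
  ẍ = (ẋ'−ẋ)/dt = (0.721593880−0.819538785)/0.035029 = -2.796109
  θ̈ = (θ̇'−θ̇)/dt = (0.871506962−0.821401389)/0.035029 = 1.430403
  sinθ=-0.171779, cosθ=0.985136
  F = (M+m)·ẍ + m·l·cosθ·θ̈ − m·l·sinθ·θ̇² = -3.010053 + 0.310366 − -0.025527 = -2.674160
step 1→2:
  ẍ = (ẋ'−ẋ)/dt = (0.283410651−0.721593880)/0.035029 = -12.509156
  θ̈ = (θ̇'−θ̇)/dt = (1.385659941−0.871506962)/0.035029 = 14.677923
  sinθ=-0.143366, cosθ=0.989670
  F = (M+m)·ẍ + m·l·cosθ·θ̈ − m·l·sinθ·θ̇² = -13.466294 + 3.199449 − -0.023983 = -10.242862
step 2→3:
  ẍ = (ẋ'−ẋ)/dt = (0.460876747−0.283410651)/0.035029 = 5.066262
  θ̈ = (θ̇'−θ̇)/dt = (1.097826907−1.385659941)/0.035029 = -8.216993
  sinθ=-0.113092, cosθ=0.993585
  F = (M+m)·ẍ + m·l·cosθ·θ̈ − m·l·sinθ·θ̇² = 5.453907 + -1.798200 − -0.047826 = 3.703533
step 3→4:
  ẍ = (ẋ'−ẋ)/dt = (0.571302208−0.460876747)/0.035029 = 3.152401
  θ̈ = (θ̇'−θ̇)/dt = (0.920672462−1.097826907)/0.035029 = -5.057365
  sinθ=-0.064750, cosθ=0.997901
  F = (M+m)·ẍ + m·l·cosθ·θ̈ − m·l·sinθ·θ̇² = 3.393607 + -1.111558 − -0.017188 = 2.299237
step 4→5:
  ẍ = (ẋ'−ẋ)/dt = (0.132412227−0.571302208)/0.035029 = -12.529332
  θ̈ = (θ̇'−θ̇)/dt = (1.495412930−0.920672462)/0.035029 = 16.407561
  sinθ=-0.026337, cosθ=0.999653
  F = (M+m)·ẍ + m·l·cosθ·θ̈ − m·l·sinθ·θ̇² = -13.488014 + 3.612548 − -0.004917 = -9.870549
step 5→6:
  ẍ = (ẋ'−ẋ)/dt = (0.407992648−0.132412227)/0.035029 = 7.867208
  θ̈ = (θ̇'−θ̇)/dt = (1.129525653−1.495412930)/0.035029 = -10.445268
  sinθ=0.005910, cosθ=0.999983
  F = (M+m)·ẍ + m·l·cosθ·θ̈ − m·l·sinθ·θ̇² = 8.469167 + -2.300553 − 0.002911 = 6.165703
step 6→7:
  ẍ = (ẋ'−ẋ)/dt = (-0.080146632−0.407992648)/0.035029 = -13.935290
  θ̈ = (θ̇'−θ̇)/dt = (1.808119485−1.129525653)/0.035029 = 19.372344
  sinθ=0.058260, cosθ=0.998301
  F = (M+m)·ẍ + m·l·cosθ·θ̈ − m·l·sinθ·θ̇² = -15.001549 + 4.259554 − 0.016371 = -10.758366
step 7→8:
  ẍ = (ẋ'−ẋ)/dt = (-0.663083699−-0.080146632)/0.035029 = -16.641556
  θ̈ = (θ̇'−θ̇)/dt = (2.629020786−1.808119485)/0.035029 = 23.434905
  sinθ=0.097703, cosθ=0.995216
  F = (M+m)·ẍ + m·l·cosθ·θ̈ − m·l·sinθ·θ̇² = -17.914885 + 5.136895 − 0.070353 = -12.848343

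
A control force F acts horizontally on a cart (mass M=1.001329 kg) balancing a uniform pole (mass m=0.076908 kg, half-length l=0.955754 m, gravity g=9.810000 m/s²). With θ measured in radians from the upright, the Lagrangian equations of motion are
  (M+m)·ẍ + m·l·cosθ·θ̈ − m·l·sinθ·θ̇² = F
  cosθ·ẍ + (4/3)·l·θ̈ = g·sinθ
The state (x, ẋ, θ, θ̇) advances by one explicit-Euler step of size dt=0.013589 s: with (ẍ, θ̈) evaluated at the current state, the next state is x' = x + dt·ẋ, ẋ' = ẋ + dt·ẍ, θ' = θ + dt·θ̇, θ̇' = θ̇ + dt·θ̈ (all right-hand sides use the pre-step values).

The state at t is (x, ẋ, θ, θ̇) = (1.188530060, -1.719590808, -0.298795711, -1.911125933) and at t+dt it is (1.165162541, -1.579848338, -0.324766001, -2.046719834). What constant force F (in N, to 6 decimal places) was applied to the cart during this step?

ẍ = (ẋ'−ẋ)/dt = (-1.579848338−-1.719590808)/0.013589 = 10.283499
θ̈ = (θ̇'−θ̇)/dt = (-2.046719834−-1.911125933)/0.013589 = -9.978210
sinθ=-0.294369, cosθ=0.955692
F = (M+m)·ẍ + m·l·cosθ·θ̈ − m·l·sinθ·θ̇² = 11.088049 + -0.700952 − -0.079029 = 10.466127

F = 10.466127 N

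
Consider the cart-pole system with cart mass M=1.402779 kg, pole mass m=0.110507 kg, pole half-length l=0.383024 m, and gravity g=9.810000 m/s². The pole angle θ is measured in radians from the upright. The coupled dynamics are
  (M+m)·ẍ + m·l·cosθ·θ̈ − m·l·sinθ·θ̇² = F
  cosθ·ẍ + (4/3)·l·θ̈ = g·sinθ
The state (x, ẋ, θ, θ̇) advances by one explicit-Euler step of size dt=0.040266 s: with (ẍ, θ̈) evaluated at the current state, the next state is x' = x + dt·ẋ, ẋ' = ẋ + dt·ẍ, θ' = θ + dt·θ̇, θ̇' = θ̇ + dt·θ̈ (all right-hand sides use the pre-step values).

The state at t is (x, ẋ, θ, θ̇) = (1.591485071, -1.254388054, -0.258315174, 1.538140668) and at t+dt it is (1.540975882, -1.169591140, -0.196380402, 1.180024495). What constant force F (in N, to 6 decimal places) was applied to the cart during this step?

F = 2.848483 N

ẍ = (ẋ'−ẋ)/dt = (-1.169591140−-1.254388054)/0.040266 = 2.105918
θ̈ = (θ̇'−θ̇)/dt = (1.180024495−1.538140668)/0.040266 = -8.893761
sinθ=-0.255452, cosθ=0.966822
F = (M+m)·ẍ + m·l·cosθ·θ̈ − m·l·sinθ·θ̇² = 3.186857 + -0.363955 − -0.025581 = 2.848483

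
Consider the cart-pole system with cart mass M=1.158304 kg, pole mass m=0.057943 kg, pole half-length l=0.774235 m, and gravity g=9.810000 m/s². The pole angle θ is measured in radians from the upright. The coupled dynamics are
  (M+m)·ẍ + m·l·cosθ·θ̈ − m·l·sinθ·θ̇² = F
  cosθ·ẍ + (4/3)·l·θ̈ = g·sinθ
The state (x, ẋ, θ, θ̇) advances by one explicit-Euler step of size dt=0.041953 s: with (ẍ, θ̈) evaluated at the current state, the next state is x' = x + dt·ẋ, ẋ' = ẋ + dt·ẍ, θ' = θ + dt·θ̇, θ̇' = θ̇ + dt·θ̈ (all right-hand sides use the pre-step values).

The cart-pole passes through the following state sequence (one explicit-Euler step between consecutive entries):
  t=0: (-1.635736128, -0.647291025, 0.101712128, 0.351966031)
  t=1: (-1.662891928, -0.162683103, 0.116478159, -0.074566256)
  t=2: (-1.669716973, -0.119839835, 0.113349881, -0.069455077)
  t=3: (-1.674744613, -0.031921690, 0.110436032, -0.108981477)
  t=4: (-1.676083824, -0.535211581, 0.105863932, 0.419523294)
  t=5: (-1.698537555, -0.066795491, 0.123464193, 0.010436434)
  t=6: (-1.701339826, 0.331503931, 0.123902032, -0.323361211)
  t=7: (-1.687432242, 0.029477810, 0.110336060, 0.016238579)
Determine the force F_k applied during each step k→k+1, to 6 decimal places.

step 0→1:
  ẍ = (ẋ'−ẋ)/dt = (-0.162683103−-0.647291025)/0.041953 = 11.551210
  θ̈ = (θ̇'−θ̇)/dt = (-0.074566256−0.351966031)/0.041953 = -10.166908
  sinθ=0.101537, cosθ=0.994832
  F = (M+m)·ẍ + m·l·cosθ·θ̈ − m·l·sinθ·θ̇² = 14.049125 + -0.453745 − 0.000564 = 13.594815
step 1→2:
  ẍ = (ẋ'−ẋ)/dt = (-0.119839835−-0.162683103)/0.041953 = 1.021221
  θ̈ = (θ̇'−θ̇)/dt = (-0.069455077−-0.074566256)/0.041953 = 0.121831
  sinθ=0.116215, cosθ=0.993224
  F = (M+m)·ẍ + m·l·cosθ·θ̈ − m·l·sinθ·θ̇² = 1.242056 + 0.005428 − 0.000029 = 1.247456
step 2→3:
  ẍ = (ẋ'−ẋ)/dt = (-0.031921690−-0.119839835)/0.041953 = 2.095634
  θ̈ = (θ̇'−θ̇)/dt = (-0.108981477−-0.069455077)/0.041953 = -0.942159
  sinθ=0.113107, cosθ=0.993583
  F = (M+m)·ẍ + m·l·cosθ·θ̈ − m·l·sinθ·θ̇² = 2.548809 + -0.041995 − 0.000024 = 2.506789
step 3→4:
  ẍ = (ẋ'−ẋ)/dt = (-0.535211581−-0.031921690)/0.041953 = -11.996517
  θ̈ = (θ̇'−θ̇)/dt = (0.419523294−-0.108981477)/0.041953 = 12.597544
  sinθ=0.110212, cosθ=0.993908
  F = (M+m)·ẍ + m·l·cosθ·θ̈ − m·l·sinθ·θ̇² = -14.590728 + 0.561702 − 0.000059 = -14.029085
step 4→5:
  ẍ = (ẋ'−ẋ)/dt = (-0.066795491−-0.535211581)/0.041953 = 11.165259
  θ̈ = (θ̇'−θ̇)/dt = (0.010436434−0.419523294)/0.041953 = -9.751075
  sinθ=0.105666, cosθ=0.994402
  F = (M+m)·ẍ + m·l·cosθ·θ̈ − m·l·sinθ·θ̇² = 13.579712 + -0.434999 − 0.000834 = 13.143879
step 5→6:
  ẍ = (ẋ'−ẋ)/dt = (0.331503931−-0.066795491)/0.041953 = 9.493944
  θ̈ = (θ̇'−θ̇)/dt = (-0.323361211−0.010436434)/0.041953 = -7.956467
  sinθ=0.123151, cosθ=0.992388
  F = (M+m)·ẍ + m·l·cosθ·θ̈ − m·l·sinθ·θ̇² = 11.546981 + -0.354222 − 0.000001 = 11.192758
step 6→7:
  ẍ = (ẋ'−ẋ)/dt = (0.029477810−0.331503931)/0.041953 = -7.199154
  θ̈ = (θ̇'−θ̇)/dt = (0.016238579−-0.323361211)/0.041953 = 8.094768
  sinθ=0.123585, cosθ=0.992334
  F = (M+m)·ẍ + m·l·cosθ·θ̈ − m·l·sinθ·θ̇² = -8.755950 + 0.360360 − 0.000580 = -8.396170

F_0 = 13.594815 N
F_1 = 1.247456 N
F_2 = 2.506789 N
F_3 = -14.029085 N
F_4 = 13.143879 N
F_5 = 11.192758 N
F_6 = -8.396170 N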